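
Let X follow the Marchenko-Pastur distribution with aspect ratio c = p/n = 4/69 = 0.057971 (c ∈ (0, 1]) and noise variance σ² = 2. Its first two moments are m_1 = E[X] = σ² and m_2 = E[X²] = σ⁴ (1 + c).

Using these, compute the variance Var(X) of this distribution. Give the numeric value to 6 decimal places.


m_1 = E[X] = σ² = 2, so m_1² = 4.
m_2 = E[X²] = σ⁴ (1 + c) = 4 · (1 + 0.057971) = 4 · 1.057971 = 4.231884.
(Note m_2 − m_1² simplifies to c · σ⁴ = 0.057971 · 4.)

Var(X) = m_2 − m_1² = 4.231884 − 4 = 0.231884.


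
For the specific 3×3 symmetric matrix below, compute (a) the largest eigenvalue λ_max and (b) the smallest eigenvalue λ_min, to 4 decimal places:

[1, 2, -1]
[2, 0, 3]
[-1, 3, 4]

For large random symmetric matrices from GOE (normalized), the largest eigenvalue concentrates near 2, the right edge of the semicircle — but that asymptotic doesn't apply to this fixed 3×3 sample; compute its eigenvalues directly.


Since M is real symmetric, all three eigenvalues are real; they are the roots of det(λI − M) = λ³ − (tr M) λ² + s λ − det M, where s is the sum of the principal 2×2 minors.
tr M = 1 + 0 + 4 = 5.
s = (1·0 − 2²) + (1·4 − (-1)²) + (0·4 − 3²) = -4 + 3 + (-9) = -10.
det M (expand along row 1) = 1·(-9) − 2·11 + (-1)·6 = -37.
Characteristic polynomial: λ³ − 5λ² − 10λ + 37 = 0.
Substitute λ = y + (tr M)/3 = y + 1.666667 to remove the quadratic term: y³ + p·y + q = 0 with p = s − (tr M)²/3 = -18.333333 and q = −2(tr M)³/27 + (tr M)·s/3 − det M = 11.074074.
Three real roots ⇒ use the trigonometric (Viète) form: r = 2√(−p/3) = 4.944132, φ = arccos(3q/(p·r)) = arccos(-0.366520) = 1.946062 rad.
y_k = r·cos(φ/3 − 2πk/3) for k = 0, 1, 2 gives y = 3.939868, 0.616843, -4.556711.
λ_k = y_k + 1.666667 gives λ = 5.6065, 2.2835, -2.8900 (check: the sum is 5.0000 = tr M).

Hence λ_max = 5.6065 and λ_min = -2.8900.


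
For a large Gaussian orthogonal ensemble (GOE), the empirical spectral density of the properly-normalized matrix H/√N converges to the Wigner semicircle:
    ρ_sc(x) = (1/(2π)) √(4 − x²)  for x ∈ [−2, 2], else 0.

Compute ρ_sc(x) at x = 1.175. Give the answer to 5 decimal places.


ρ_sc(x) = (1/(2π)) √(4 − x²). With x = 1.175:
  4 − x² = 4 − (1.175)² = 4 − 1.380625 = 2.619375.
  √(4 − x²) = 1.618448.
  1/(2π) = 0.159155.
  ρ_sc(1.175) = 0.159155 · 1.618448 = 0.257584.

Rounded to 5 decimal places: ρ_sc(1.175) ≈ 0.25758.


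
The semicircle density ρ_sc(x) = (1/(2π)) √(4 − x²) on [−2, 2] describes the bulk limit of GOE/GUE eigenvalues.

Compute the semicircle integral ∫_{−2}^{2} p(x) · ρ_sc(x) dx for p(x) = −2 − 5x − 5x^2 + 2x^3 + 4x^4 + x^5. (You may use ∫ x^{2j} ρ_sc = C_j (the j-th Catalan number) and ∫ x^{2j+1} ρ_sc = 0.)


Write p(x) = Σ a_i x^i, split into monomials and integrate each against ρ_sc separately.
Using ∫ x^{2j} ρ_sc = C_j = (1/(j+1)) C(2j, j) (Catalan numbers) and ∫ x^{2j+1} ρ_sc = 0 (odd monomials vanish by symmetry):
  i = 0 (even): a_0 · C_{0} = -2 · 1 = -2
  i = 1 (odd): ∫ x^1 ρ_sc = 0 (vanishes)
  i = 2 (even): a_2 · C_{1} = -5 · 1 = -5
  i = 3 (odd): ∫ x^3 ρ_sc = 0 (vanishes)
  i = 4 (even): a_4 · C_{2} = 4 · 2 = 8
  i = 5 (odd): ∫ x^5 ρ_sc = 0 (vanishes)

Summing the contributions: ∫_{−2}^{2} p(x) ρ_sc(x) dx = (-2) + (-5) + 8 = 1.


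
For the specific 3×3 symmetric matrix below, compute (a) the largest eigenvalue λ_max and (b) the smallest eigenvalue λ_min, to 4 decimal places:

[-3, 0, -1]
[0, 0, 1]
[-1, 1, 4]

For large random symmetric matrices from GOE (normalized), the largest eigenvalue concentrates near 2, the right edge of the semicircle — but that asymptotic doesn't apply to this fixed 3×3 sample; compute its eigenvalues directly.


Since M is real symmetric, all three eigenvalues are real; they are the roots of det(λI − M) = λ³ − (tr M) λ² + s λ − det M, where s is the sum of the principal 2×2 minors.
tr M = -3 + 0 + 4 = 1.
s = ((-3)·0 − 0²) + ((-3)·4 − (-1)²) + (0·4 − 1²) = 0 + (-13) + (-1) = -14.
det M (expand along row 1) = (-3)·(-1) − 0·1 + (-1)·0 = 3.
Characteristic polynomial: λ³ − λ² − 14λ − 3 = 0.
Substitute λ = y + (tr M)/3 = y + 0.333333 to remove the quadratic term: y³ + p·y + q = 0 with p = s − (tr M)²/3 = -14.333333 and q = −2(tr M)³/27 + (tr M)·s/3 − det M = -7.740741.
Three real roots ⇒ use the trigonometric (Viète) form: r = 2√(−p/3) = 4.371626, φ = arccos(3q/(p·r)) = arccos(0.370607) = 1.191134 rad.
y_k = r·cos(φ/3 − 2πk/3) for k = 0, 1, 2 gives y = 4.031548, -0.551772, -3.479776.
λ_k = y_k + 0.333333 gives λ = 4.3649, -0.2184, -3.1464 (check: the sum is 1.0000 = tr M).

Hence λ_max = 4.3649 and λ_min = -3.1464.


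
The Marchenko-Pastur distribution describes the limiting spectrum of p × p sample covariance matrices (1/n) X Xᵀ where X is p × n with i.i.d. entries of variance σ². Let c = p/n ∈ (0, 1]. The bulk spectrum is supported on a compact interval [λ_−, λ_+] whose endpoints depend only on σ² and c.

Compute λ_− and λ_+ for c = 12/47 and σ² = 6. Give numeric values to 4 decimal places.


c = 12/47 = 0.255319; √c = 0.505291.
λ_− = σ² (1 − √c)² = 6 · (1 − 0.505291)² = 6 · (0.494709)² = 1.468421.
λ_+ = σ² (1 + √c)² = 6 · (1 + 0.505291)² = 6 · (1.505291)² = 13.595409.

Rounded to 4 decimal places: λ_− ≈ 1.4684, λ_+ ≈ 13.5954.


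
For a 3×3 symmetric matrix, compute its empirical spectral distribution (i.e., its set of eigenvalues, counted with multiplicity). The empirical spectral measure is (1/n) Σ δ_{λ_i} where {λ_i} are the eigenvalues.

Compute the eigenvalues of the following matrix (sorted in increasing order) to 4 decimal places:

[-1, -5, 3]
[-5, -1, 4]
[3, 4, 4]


Since M is real symmetric, all three eigenvalues are real; they are the roots of det(λI − M) = λ³ − (tr M) λ² + s λ − det M, where s is the sum of the principal 2×2 minors.
tr M = -1 + (-1) + 4 = 2.
s = ((-1)·(-1) − (-5)²) + ((-1)·4 − 3²) + ((-1)·4 − 4²) = -24 + (-13) + (-20) = -57.
det M (expand along row 1) = (-1)·(-20) − (-5)·(-32) + 3·(-17) = -191.
Characteristic polynomial: λ³ − 2λ² − 57λ + 191 = 0.
Substitute λ = y + (tr M)/3 = y + 0.666667 to remove the quadratic term: y³ + p·y + q = 0 with p = s − (tr M)²/3 = -58.333333 and q = −2(tr M)³/27 + (tr M)·s/3 − det M = 152.407407.
Three real roots ⇒ use the trigonometric (Viète) form: r = 2√(−p/3) = 8.819171, φ = arccos(3q/(p·r)) = arccos(-0.888756) = 2.665421 rad.
y_k = r·cos(φ/3 − 2πk/3) for k = 0, 1, 2 gives y = 5.561345, 3.146967, -8.708312.
λ_k = y_k + 0.666667 gives λ = 6.2280, 3.8136, -8.0416 (check: the sum is 2.0000 = tr M).

Eigenvalues sorted in increasing order: [-8.0416, 3.8136, 6.2280].


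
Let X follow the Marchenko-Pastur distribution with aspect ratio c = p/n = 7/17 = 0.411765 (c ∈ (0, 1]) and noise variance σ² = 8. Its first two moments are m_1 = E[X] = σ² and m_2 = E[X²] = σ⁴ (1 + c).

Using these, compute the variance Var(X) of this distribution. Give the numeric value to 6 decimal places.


m_1 = E[X] = σ² = 8, so m_1² = 64.
m_2 = E[X²] = σ⁴ (1 + c) = 64 · (1 + 0.411765) = 64 · 1.411765 = 90.352941.
(Note m_2 − m_1² simplifies to c · σ⁴ = 0.411765 · 64.)

Var(X) = m_2 − m_1² = 90.352941 − 64 = 26.352941.


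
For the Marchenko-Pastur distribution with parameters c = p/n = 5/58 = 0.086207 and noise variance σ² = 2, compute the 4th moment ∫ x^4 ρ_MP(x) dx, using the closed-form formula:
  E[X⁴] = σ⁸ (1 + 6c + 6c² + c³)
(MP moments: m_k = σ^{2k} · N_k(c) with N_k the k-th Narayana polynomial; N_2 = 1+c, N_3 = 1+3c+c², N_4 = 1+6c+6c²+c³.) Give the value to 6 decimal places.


E[X⁴] = σ⁸ (1 + 6c + 6c² + c³) (fourth MP moment). With σ² = 2 (so σ⁸ = 16) and c = 5/58 = 0.086207: E[X⁴] = 16 · (1 + 6·0.086207 + 6·(0.086207)² + (0.086207)³) = 16 · 1.562472.

So E[X^4] = 24.999549.


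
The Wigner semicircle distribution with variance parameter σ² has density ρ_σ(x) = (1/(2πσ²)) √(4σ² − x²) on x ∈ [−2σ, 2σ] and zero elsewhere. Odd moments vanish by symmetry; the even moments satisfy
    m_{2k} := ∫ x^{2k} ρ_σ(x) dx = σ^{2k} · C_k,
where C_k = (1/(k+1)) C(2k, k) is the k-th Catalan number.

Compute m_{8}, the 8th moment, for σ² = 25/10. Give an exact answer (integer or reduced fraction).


By the scaled semicircle moment identity, m_{2k} = σ^{2k} · C_k with k = 4.
C_4 = (1/(k+1)) · C(2k, k) = (1/5) · C(8, 4) = (1/5) · 70 = 14.
σ^{2k} = (σ²)^k = (25/10)^4 = 625/16.

Therefore m_{8} = σ^{8} · C_4 = (625/16) · 14 = 4375/8.


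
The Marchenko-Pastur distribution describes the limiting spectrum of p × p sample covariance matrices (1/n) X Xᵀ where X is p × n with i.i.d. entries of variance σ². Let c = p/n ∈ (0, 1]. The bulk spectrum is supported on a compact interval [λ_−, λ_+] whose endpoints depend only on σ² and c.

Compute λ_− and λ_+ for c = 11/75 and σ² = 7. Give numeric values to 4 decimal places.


c = 11/75 = 0.146667; √c = 0.382971.
λ_− = σ² (1 − √c)² = 7 · (1 − 0.382971)² = 7 · (0.617029)² = 2.665075.
λ_+ = σ² (1 + √c)² = 7 · (1 + 0.382971)² = 7 · (1.382971)² = 13.388258.

Rounded to 4 decimal places: λ_− ≈ 2.6651, λ_+ ≈ 13.3883.


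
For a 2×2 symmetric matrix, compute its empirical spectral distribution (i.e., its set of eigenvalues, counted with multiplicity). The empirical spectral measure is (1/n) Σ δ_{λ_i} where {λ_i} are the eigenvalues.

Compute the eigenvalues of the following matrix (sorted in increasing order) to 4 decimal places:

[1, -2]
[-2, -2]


Since M is real symmetric, both eigenvalues are real; they are the roots of det(λI − M) = λ² − (tr M) λ + det M.
tr M = 1 + (-2) = -1.
det M = 1·(-2) − (-2)² = -2 − 4 = -6.
Characteristic polynomial: λ² + λ − 6 = 0.
Discriminant Δ = (tr M)² − 4·det M = 1 − (-24) = 25; √Δ = 5.000000.
λ = (tr M ± √Δ)/2 = (-1 ± 5.000000)/2, giving (tr M − √Δ)/2 = -3.0000 and (tr M + √Δ)/2 = 2.0000.

Eigenvalues sorted in increasing order: [-3.0000, 2.0000].


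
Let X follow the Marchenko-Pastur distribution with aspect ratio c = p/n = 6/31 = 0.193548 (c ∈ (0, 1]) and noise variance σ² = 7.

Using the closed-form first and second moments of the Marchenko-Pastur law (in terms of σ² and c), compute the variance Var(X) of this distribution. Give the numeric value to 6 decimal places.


Recall the MP moments m_1 = E[X] = σ² and m_2 = E[X²] = σ⁴ (1 + c).
m_1 = E[X] = σ² = 7, so m_1² = 49.
m_2 = E[X²] = σ⁴ (1 + c) = 49 · (1 + 0.193548) = 49 · 1.193548 = 58.483871.
(Note m_2 − m_1² simplifies to c · σ⁴ = 0.193548 · 49.)

Var(X) = m_2 − m_1² = 58.483871 − 49 = 9.483871.


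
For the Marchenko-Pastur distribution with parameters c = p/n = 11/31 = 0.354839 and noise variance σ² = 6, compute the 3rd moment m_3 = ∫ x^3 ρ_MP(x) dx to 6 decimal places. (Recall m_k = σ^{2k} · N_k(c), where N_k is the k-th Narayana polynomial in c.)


E[X³] = σ⁶ (1 + 3c + c²) (third MP moment). With σ² = 6 (so σ⁶ = 216) and c = 11/31 = 0.354839: E[X³] = 216 · (1 + 3·0.354839 + (0.354839)²) = 216 · 2.190427.

So E[X^3] = 473.132154.


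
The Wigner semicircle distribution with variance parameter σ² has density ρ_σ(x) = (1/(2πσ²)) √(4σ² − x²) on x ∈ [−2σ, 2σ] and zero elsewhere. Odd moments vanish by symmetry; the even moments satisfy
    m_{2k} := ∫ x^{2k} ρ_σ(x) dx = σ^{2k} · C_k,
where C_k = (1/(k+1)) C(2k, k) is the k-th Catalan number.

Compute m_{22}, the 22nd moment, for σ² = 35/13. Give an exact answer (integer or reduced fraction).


By the scaled semicircle moment identity, m_{2k} = σ^{2k} · C_k with k = 11.
C_11 = (1/(k+1)) · C(2k, k) = (1/12) · C(22, 11) = (1/12) · 705432 = 58786.
σ^{2k} = (σ²)^k = (35/13)^11 = 96549157373046875/1792160394037.

Therefore m_{22} = σ^{22} · C_11 = (96549157373046875/1792160394037) · 58786 = 436595289640917968750/137858491849.


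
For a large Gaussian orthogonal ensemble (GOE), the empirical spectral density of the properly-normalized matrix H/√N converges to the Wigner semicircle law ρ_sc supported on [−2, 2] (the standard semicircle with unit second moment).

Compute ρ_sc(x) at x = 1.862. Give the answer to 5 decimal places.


ρ_sc(x) = (1/(2π)) √(4 − x²). With x = 1.862:
  4 − x² = 4 − (1.862)² = 4 − 3.467044 = 0.532956.
  √(4 − x²) = 0.730038.
  1/(2π) = 0.159155.
  ρ_sc(1.862) = 0.159155 · 0.730038 = 0.116189.

Rounded to 5 decimal places: ρ_sc(1.862) ≈ 0.11619.


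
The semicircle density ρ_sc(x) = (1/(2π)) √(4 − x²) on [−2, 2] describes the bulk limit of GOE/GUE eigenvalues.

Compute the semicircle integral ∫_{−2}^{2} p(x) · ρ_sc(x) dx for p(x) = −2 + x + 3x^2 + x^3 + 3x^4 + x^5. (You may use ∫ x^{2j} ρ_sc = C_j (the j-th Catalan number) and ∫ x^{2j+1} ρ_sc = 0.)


Write p(x) = Σ a_i x^i, split into monomials and integrate each against ρ_sc separately.
Using ∫ x^{2j} ρ_sc = C_j = (1/(j+1)) C(2j, j) (Catalan numbers) and ∫ x^{2j+1} ρ_sc = 0 (odd monomials vanish by symmetry):
  i = 0 (even): a_0 · C_{0} = -2 · 1 = -2
  i = 1 (odd): ∫ x^1 ρ_sc = 0 (vanishes)
  i = 2 (even): a_2 · C_{1} = 3 · 1 = 3
  i = 3 (odd): ∫ x^3 ρ_sc = 0 (vanishes)
  i = 4 (even): a_4 · C_{2} = 3 · 2 = 6
  i = 5 (odd): ∫ x^5 ρ_sc = 0 (vanishes)

Summing the contributions: ∫_{−2}^{2} p(x) ρ_sc(x) dx = (-2) + 3 + 6 = 7.


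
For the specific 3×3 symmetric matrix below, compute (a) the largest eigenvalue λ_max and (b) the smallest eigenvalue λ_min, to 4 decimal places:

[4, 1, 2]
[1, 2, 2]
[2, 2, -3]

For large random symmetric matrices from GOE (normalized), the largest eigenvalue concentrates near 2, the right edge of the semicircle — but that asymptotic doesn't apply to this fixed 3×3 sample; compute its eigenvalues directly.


Since M is real symmetric, all three eigenvalues are real; they are the roots of det(λI − M) = λ³ − (tr M) λ² + s λ − det M, where s is the sum of the principal 2×2 minors.
tr M = 4 + 2 + (-3) = 3.
s = (4·2 − 1²) + (4·(-3) − 2²) + (2·(-3) − 2²) = 7 + (-16) + (-10) = -19.
det M (expand along row 1) = 4·(-10) − 1·(-7) + 2·(-2) = -37.
Characteristic polynomial: λ³ − 3λ² − 19λ + 37 = 0.
Substitute λ = y + (tr M)/3 = y + 1.000000 to remove the quadratic term: y³ + p·y + q = 0 with p = s − (tr M)²/3 = -22.000000 and q = −2(tr M)³/27 + (tr M)·s/3 − det M = 16.000000.
Three real roots ⇒ use the trigonometric (Viète) form: r = 2√(−p/3) = 5.416026, φ = arccos(3q/(p·r)) = arccos(-0.402845) = 1.985419 rad.
y_k = r·cos(φ/3 − 2πk/3) for k = 0, 1, 2 gives y = 4.272613, 0.746155, -5.018768.
λ_k = y_k + 1.000000 gives λ = 5.2726, 1.7462, -4.0188 (check: the sum is 3.0000 = tr M).

Hence λ_max = 5.2726 and λ_min = -4.0188.


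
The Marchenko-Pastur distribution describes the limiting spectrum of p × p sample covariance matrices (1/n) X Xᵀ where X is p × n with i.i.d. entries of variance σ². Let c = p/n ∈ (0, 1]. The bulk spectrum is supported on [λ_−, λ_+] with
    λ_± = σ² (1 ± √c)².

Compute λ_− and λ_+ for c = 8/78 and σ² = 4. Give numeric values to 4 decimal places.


c = 8/78 = 0.102564; √c = 0.320256.
λ_− = σ² (1 − √c)² = 4 · (1 − 0.320256)² = 4 · (0.679744)² = 1.848206.
λ_+ = σ² (1 + √c)² = 4 · (1 + 0.320256)² = 4 · (1.320256)² = 6.972307.

Rounded to 4 decimal places: λ_− ≈ 1.8482, λ_+ ≈ 6.9723.


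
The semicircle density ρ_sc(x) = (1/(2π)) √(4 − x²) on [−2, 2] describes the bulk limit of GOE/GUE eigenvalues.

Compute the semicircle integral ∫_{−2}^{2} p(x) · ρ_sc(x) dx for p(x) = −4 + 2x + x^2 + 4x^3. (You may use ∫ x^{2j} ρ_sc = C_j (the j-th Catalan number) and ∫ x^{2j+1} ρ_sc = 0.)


Write p(x) = Σ a_i x^i, split into monomials and integrate each against ρ_sc separately.
Using ∫ x^{2j} ρ_sc = C_j = (1/(j+1)) C(2j, j) (Catalan numbers) and ∫ x^{2j+1} ρ_sc = 0 (odd monomials vanish by symmetry):
  i = 0 (even): a_0 · C_{0} = -4 · 1 = -4
  i = 1 (odd): ∫ x^1 ρ_sc = 0 (vanishes)
  i = 2 (even): a_2 · C_{1} = 1 · 1 = 1
  i = 3 (odd): ∫ x^3 ρ_sc = 0 (vanishes)

Summing the contributions: ∫_{−2}^{2} p(x) ρ_sc(x) dx = (-4) + 1 = -3.


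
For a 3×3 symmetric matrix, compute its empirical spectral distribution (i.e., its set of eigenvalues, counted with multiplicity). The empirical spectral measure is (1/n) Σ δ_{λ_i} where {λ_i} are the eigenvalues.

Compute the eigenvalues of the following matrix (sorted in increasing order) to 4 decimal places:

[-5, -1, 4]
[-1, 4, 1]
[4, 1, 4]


Since M is real symmetric, all three eigenvalues are real; they are the roots of det(λI − M) = λ³ − (tr M) λ² + s λ − det M, where s is the sum of the principal 2×2 minors.
tr M = -5 + 4 + 4 = 3.
s = ((-5)·4 − (-1)²) + ((-5)·4 − 4²) + (4·4 − 1²) = -21 + (-36) + 15 = -42.
det M (expand along row 1) = (-5)·15 − (-1)·(-8) + 4·(-17) = -151.
Characteristic polynomial: λ³ − 3λ² − 42λ + 151 = 0.
Substitute λ = y + (tr M)/3 = y + 1.000000 to remove the quadratic term: y³ + p·y + q = 0 with p = s − (tr M)²/3 = -45.000000 and q = −2(tr M)³/27 + (tr M)·s/3 − det M = 107.000000.
Three real roots ⇒ use the trigonometric (Viète) form: r = 2√(−p/3) = 7.745967, φ = arccos(3q/(p·r)) = arccos(-0.920909) = 2.741203 rad.
y_k = r·cos(φ/3 − 2πk/3) for k = 0, 1, 2 gives y = 4.731183, 2.945899, -7.677082.
λ_k = y_k + 1.000000 gives λ = 5.7312, 3.9459, -6.6771 (check: the sum is 3.0000 = tr M).

Eigenvalues sorted in increasing order: [-6.6771, 3.9459, 5.7312].


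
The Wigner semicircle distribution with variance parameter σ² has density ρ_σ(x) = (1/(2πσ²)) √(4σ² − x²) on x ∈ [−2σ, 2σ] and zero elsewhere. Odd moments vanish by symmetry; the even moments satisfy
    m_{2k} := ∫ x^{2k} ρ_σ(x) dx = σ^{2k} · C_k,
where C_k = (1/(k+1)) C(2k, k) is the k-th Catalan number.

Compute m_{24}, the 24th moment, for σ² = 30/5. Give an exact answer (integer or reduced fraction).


By the scaled semicircle moment identity, m_{2k} = σ^{2k} · C_k with k = 12.
C_12 = (1/(k+1)) · C(2k, k) = (1/13) · C(24, 12) = (1/13) · 2704156 = 208012.
σ^{2k} = (σ²)^k = (30/5)^12 = 2176782336.

Therefore m_{24} = σ^{24} · C_12 = 2176782336 · 208012 = 452796847276032.


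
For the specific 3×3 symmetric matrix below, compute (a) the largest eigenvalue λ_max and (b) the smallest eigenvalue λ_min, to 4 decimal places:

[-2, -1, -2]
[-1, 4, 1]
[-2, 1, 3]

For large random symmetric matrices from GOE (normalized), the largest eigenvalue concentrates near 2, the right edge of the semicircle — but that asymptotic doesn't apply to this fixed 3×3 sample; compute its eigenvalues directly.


Since M is real symmetric, all three eigenvalues are real; they are the roots of det(λI − M) = λ³ − (tr M) λ² + s λ − det M, where s is the sum of the principal 2×2 minors.
tr M = -2 + 4 + 3 = 5.
s = ((-2)·4 − (-1)²) + ((-2)·3 − (-2)²) + (4·3 − 1²) = -9 + (-10) + 11 = -8.
det M (expand along row 1) = (-2)·11 − (-1)·(-1) + (-2)·7 = -37.
Characteristic polynomial: λ³ − 5λ² − 8λ + 37 = 0.
Substitute λ = y + (tr M)/3 = y + 1.666667 to remove the quadratic term: y³ + p·y + q = 0 with p = s − (tr M)²/3 = -16.333333 and q = −2(tr M)³/27 + (tr M)·s/3 − det M = 14.407407.
Three real roots ⇒ use the trigonometric (Viète) form: r = 2√(−p/3) = 4.666667, φ = arccos(3q/(p·r)) = arccos(-0.567055) = 2.173723 rad.
y_k = r·cos(φ/3 − 2πk/3) for k = 0, 1, 2 gives y = 3.494314, 0.931585, -4.425899.
λ_k = y_k + 1.666667 gives λ = 5.1610, 2.5983, -2.7592 (check: the sum is 5.0000 = tr M).

Hence λ_max = 5.1610 and λ_min = -2.7592.


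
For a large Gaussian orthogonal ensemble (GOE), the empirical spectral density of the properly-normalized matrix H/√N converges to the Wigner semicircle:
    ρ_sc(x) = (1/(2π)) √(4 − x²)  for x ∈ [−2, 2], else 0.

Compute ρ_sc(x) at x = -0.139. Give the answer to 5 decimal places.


ρ_sc(x) = (1/(2π)) √(4 − x²). With x = -0.139:
  4 − x² = 4 − (-0.139)² = 4 − 0.019321 = 3.980679.
  √(4 − x²) = 1.995164.
  1/(2π) = 0.159155.
  ρ_sc(-0.139) = 0.159155 · 1.995164 = 0.317540.

Rounded to 5 decimal places: ρ_sc(-0.139) ≈ 0.31754.


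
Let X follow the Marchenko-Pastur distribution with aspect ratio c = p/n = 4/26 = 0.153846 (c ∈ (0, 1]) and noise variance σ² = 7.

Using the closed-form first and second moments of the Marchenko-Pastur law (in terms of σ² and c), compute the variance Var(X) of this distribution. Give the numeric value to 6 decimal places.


Recall the MP moments m_1 = E[X] = σ² and m_2 = E[X²] = σ⁴ (1 + c).
m_1 = E[X] = σ² = 7, so m_1² = 49.
m_2 = E[X²] = σ⁴ (1 + c) = 49 · (1 + 0.153846) = 49 · 1.153846 = 56.538462.
(Note m_2 − m_1² simplifies to c · σ⁴ = 0.153846 · 49.)

Var(X) = m_2 − m_1² = 56.538462 − 49 = 7.538462.


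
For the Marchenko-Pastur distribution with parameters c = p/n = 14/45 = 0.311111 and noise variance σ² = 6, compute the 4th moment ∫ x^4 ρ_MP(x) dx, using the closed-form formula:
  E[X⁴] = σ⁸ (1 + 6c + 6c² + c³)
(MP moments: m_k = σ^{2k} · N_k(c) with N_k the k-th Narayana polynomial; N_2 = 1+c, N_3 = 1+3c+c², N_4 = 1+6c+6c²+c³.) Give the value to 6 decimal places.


E[X⁴] = σ⁸ (1 + 6c + 6c² + c³) (fourth MP moment). With σ² = 6 (so σ⁸ = 1296) and c = 14/45 = 0.311111: E[X⁴] = 1296 · (1 + 6·0.311111 + 6·(0.311111)² + (0.311111)³) = 1296 · 3.477520.

So E[X^4] = 4506.865778.


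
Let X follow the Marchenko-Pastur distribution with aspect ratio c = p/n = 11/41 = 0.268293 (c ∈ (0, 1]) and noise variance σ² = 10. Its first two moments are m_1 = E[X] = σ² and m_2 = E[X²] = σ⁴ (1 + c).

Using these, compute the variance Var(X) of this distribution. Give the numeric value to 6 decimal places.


m_1 = E[X] = σ² = 10, so m_1² = 100.
m_2 = E[X²] = σ⁴ (1 + c) = 100 · (1 + 0.268293) = 100 · 1.268293 = 126.829268.
(Note m_2 − m_1² simplifies to c · σ⁴ = 0.268293 · 100.)

Var(X) = m_2 − m_1² = 126.829268 − 100 = 26.829268.


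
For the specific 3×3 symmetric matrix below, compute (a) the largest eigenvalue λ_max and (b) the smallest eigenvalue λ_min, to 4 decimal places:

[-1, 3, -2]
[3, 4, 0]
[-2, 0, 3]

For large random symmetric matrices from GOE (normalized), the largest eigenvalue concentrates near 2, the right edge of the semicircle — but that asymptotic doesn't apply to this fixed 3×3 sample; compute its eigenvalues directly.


Since M is real symmetric, all three eigenvalues are real; they are the roots of det(λI − M) = λ³ − (tr M) λ² + s λ − det M, where s is the sum of the principal 2×2 minors.
tr M = -1 + 4 + 3 = 6.
s = ((-1)·4 − 3²) + ((-1)·3 − (-2)²) + (4·3 − 0²) = -13 + (-7) + 12 = -8.
det M (expand along row 1) = (-1)·12 − 3·9 + (-2)·8 = -55.
Characteristic polynomial: λ³ − 6λ² − 8λ + 55 = 0.
Substitute λ = y + (tr M)/3 = y + 2.000000 to remove the quadratic term: y³ + p·y + q = 0 with p = s − (tr M)²/3 = -20.000000 and q = −2(tr M)³/27 + (tr M)·s/3 − det M = 23.000000.
Three real roots ⇒ use the trigonometric (Viète) form: r = 2√(−p/3) = 5.163978, φ = arccos(3q/(p·r)) = arccos(-0.668090) = 2.302435 rad.
y_k = r·cos(φ/3 − 2πk/3) for k = 0, 1, 2 gives y = 3.716328, 1.246941, -4.963269.
λ_k = y_k + 2.000000 gives λ = 5.7163, 3.2469, -2.9633 (check: the sum is 6.0000 = tr M).

Hence λ_max = 5.7163 and λ_min = -2.9633.


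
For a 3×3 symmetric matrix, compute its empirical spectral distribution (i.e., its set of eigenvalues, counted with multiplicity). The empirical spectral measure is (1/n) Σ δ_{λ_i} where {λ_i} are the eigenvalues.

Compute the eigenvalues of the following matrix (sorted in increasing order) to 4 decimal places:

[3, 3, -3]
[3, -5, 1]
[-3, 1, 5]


Since M is real symmetric, all three eigenvalues are real; they are the roots of det(λI − M) = λ³ − (tr M) λ² + s λ − det M, where s is the sum of the principal 2×2 minors.
tr M = 3 + (-5) + 5 = 3.
s = (3·(-5) − 3²) + (3·5 − (-3)²) + ((-5)·5 − 1²) = -24 + 6 + (-26) = -44.
det M (expand along row 1) = 3·(-26) − 3·18 + (-3)·(-12) = -96.
Characteristic polynomial: λ³ − 3λ² − 44λ + 96 = 0.
Substitute λ = y + (tr M)/3 = y + 1.000000 to remove the quadratic term: y³ + p·y + q = 0 with p = s − (tr M)²/3 = -47.000000 and q = −2(tr M)³/27 + (tr M)·s/3 − det M = 50.000000.
Three real roots ⇒ use the trigonometric (Viète) form: r = 2√(−p/3) = 7.916228, φ = arccos(3q/(p·r)) = arccos(-0.403158) = 1.985761 rad.
y_k = r·cos(φ/3 − 2πk/3) for k = 0, 1, 2 gives y = 6.244426, 1.091497, -7.335924.
λ_k = y_k + 1.000000 gives λ = 7.2444, 2.0915, -6.3359 (check: the sum is 3.0000 = tr M).

Eigenvalues sorted in increasing order: [-6.3359, 2.0915, 7.2444].


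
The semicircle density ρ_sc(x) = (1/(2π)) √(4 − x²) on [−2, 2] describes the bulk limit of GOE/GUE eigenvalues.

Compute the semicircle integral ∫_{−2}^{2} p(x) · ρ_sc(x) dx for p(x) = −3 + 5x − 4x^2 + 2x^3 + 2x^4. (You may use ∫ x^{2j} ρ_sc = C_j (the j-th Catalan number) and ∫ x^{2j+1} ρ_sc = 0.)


Write p(x) = Σ a_i x^i, split into monomials and integrate each against ρ_sc separately.
Using ∫ x^{2j} ρ_sc = C_j = (1/(j+1)) C(2j, j) (Catalan numbers) and ∫ x^{2j+1} ρ_sc = 0 (odd monomials vanish by symmetry):
  i = 0 (even): a_0 · C_{0} = -3 · 1 = -3
  i = 1 (odd): ∫ x^1 ρ_sc = 0 (vanishes)
  i = 2 (even): a_2 · C_{1} = -4 · 1 = -4
  i = 3 (odd): ∫ x^3 ρ_sc = 0 (vanishes)
  i = 4 (even): a_4 · C_{2} = 2 · 2 = 4

Summing the contributions: ∫_{−2}^{2} p(x) ρ_sc(x) dx = (-3) + (-4) + 4 = -3.


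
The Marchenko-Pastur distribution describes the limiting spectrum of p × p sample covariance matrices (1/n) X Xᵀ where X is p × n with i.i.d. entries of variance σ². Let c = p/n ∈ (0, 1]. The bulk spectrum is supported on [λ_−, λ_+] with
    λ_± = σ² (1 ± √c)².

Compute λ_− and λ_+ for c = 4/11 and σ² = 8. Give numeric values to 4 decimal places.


c = 4/11 = 0.363636; √c = 0.603023.
λ_− = σ² (1 − √c)² = 8 · (1 − 0.603023)² = 8 · (0.396977)² = 1.260728.
λ_+ = σ² (1 + √c)² = 8 · (1 + 0.603023)² = 8 · (1.603023)² = 20.557454.

Rounded to 4 decimal places: λ_− ≈ 1.2607, λ_+ ≈ 20.5575.


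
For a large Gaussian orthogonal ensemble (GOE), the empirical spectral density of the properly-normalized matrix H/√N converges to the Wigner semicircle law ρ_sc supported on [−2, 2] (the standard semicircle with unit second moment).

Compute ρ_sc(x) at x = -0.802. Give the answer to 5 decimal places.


ρ_sc(x) = (1/(2π)) √(4 − x²). With x = -0.802:
  4 − x² = 4 − (-0.802)² = 4 − 0.643204 = 3.356796.
  √(4 − x²) = 1.832156.
  1/(2π) = 0.159155.
  ρ_sc(-0.802) = 0.159155 · 1.832156 = 0.291597.

Rounded to 5 decimal places: ρ_sc(-0.802) ≈ 0.29160.


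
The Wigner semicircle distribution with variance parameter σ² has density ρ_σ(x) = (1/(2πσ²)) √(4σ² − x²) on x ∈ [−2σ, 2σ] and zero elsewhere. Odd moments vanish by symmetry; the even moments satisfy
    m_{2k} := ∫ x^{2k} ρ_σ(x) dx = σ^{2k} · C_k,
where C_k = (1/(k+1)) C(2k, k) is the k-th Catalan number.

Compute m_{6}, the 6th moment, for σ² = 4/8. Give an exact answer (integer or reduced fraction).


By the scaled semicircle moment identity, m_{2k} = σ^{2k} · C_k with k = 3.
C_3 = (1/(k+1)) · C(2k, k) = (1/4) · C(6, 3) = (1/4) · 20 = 5.
σ^{2k} = (σ²)^k = (4/8)^3 = 1/8.

Therefore m_{6} = σ^{6} · C_3 = (1/8) · 5 = 5/8.


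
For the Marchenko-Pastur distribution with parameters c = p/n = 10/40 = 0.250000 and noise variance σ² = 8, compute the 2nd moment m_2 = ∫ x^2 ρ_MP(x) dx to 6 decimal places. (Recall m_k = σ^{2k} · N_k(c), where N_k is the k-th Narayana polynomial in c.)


E[X²] = σ⁴ (1 + c) (second MP moment). With σ² = 8 (so σ⁴ = 64) and c = 10/40 = 0.250000: E[X²] = 64 · (1 + 0.250000) = 64 · 1.250000.

So E[X^2] = 80.000000.


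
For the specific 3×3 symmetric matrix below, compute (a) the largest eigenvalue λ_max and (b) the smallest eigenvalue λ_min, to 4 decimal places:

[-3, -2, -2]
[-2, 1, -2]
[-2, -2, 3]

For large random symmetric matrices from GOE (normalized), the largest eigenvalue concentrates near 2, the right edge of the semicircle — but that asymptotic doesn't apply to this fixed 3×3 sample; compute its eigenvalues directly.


Since M is real symmetric, all three eigenvalues are real; they are the roots of det(λI − M) = λ³ − (tr M) λ² + s λ − det M, where s is the sum of the principal 2×2 minors.
tr M = -3 + 1 + 3 = 1.
s = ((-3)·1 − (-2)²) + ((-3)·3 − (-2)²) + (1·3 − (-2)²) = -7 + (-13) + (-1) = -21.
det M (expand along row 1) = (-3)·(-1) − (-2)·(-10) + (-2)·6 = -29.
Characteristic polynomial: λ³ − λ² − 21λ + 29 = 0.
Substitute λ = y + (tr M)/3 = y + 0.333333 to remove the quadratic term: y³ + p·y + q = 0 with p = s − (tr M)²/3 = -21.333333 and q = −2(tr M)³/27 + (tr M)·s/3 − det M = 21.925926.
Three real roots ⇒ use the trigonometric (Viète) form: r = 2√(−p/3) = 5.333333, φ = arccos(3q/(p·r)) = arccos(-0.578125) = 2.187225 rad.
y_k = r·cos(φ/3 − 2πk/3) for k = 0, 1, 2 gives y = 3.977551, 1.088178, -5.065730.
λ_k = y_k + 0.333333 gives λ = 4.3109, 1.4215, -4.7324 (check: the sum is 1.0000 = tr M).

Hence λ_max = 4.3109 and λ_min = -4.7324.


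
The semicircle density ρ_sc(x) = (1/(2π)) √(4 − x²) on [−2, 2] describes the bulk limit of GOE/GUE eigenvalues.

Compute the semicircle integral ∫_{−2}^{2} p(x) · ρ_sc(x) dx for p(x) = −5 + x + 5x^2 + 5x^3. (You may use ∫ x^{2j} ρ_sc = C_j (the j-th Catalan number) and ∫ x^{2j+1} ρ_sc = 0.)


Write p(x) = Σ a_i x^i, split into monomials and integrate each against ρ_sc separately.
Using ∫ x^{2j} ρ_sc = C_j = (1/(j+1)) C(2j, j) (Catalan numbers) and ∫ x^{2j+1} ρ_sc = 0 (odd monomials vanish by symmetry):
  i = 0 (even): a_0 · C_{0} = -5 · 1 = -5
  i = 1 (odd): ∫ x^1 ρ_sc = 0 (vanishes)
  i = 2 (even): a_2 · C_{1} = 5 · 1 = 5
  i = 3 (odd): ∫ x^3 ρ_sc = 0 (vanishes)

Summing the contributions: ∫_{−2}^{2} p(x) ρ_sc(x) dx = (-5) + 5 = 0.


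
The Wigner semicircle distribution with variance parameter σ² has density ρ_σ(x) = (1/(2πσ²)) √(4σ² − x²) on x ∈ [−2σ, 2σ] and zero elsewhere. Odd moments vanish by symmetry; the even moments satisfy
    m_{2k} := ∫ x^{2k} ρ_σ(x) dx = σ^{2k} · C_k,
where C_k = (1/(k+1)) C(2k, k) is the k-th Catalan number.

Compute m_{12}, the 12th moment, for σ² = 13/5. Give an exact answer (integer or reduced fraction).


By the scaled semicircle moment identity, m_{2k} = σ^{2k} · C_k with k = 6.
C_6 = (1/(k+1)) · C(2k, k) = (1/7) · C(12, 6) = (1/7) · 924 = 132.
σ^{2k} = (σ²)^k = (13/5)^6 = 4826809/15625.

Therefore m_{12} = σ^{12} · C_6 = (4826809/15625) · 132 = 637138788/15625.


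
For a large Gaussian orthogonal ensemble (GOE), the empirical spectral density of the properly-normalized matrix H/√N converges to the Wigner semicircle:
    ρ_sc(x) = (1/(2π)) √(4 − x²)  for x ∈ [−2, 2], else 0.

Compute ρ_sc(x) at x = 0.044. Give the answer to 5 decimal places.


ρ_sc(x) = (1/(2π)) √(4 − x²). With x = 0.044:
  4 − x² = 4 − (0.044)² = 4 − 0.001936 = 3.998064.
  √(4 − x²) = 1.999516.
  1/(2π) = 0.159155.
  ρ_sc(0.044) = 0.159155 · 1.999516 = 0.318233.

Rounded to 5 decimal places: ρ_sc(0.044) ≈ 0.31823.


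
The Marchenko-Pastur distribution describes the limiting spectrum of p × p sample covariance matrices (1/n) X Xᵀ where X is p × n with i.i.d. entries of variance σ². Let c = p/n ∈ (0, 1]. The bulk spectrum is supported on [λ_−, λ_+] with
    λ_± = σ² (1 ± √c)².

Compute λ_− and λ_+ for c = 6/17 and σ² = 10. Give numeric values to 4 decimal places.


c = 6/17 = 0.352941; √c = 0.594089.
λ_− = σ² (1 − √c)² = 10 · (1 − 0.594089)² = 10 · (0.405911)² = 1.647641.
λ_+ = σ² (1 + √c)² = 10 · (1 + 0.594089)² = 10 · (1.594089)² = 25.411182.

Rounded to 4 decimal places: λ_− ≈ 1.6476, λ_+ ≈ 25.4112.


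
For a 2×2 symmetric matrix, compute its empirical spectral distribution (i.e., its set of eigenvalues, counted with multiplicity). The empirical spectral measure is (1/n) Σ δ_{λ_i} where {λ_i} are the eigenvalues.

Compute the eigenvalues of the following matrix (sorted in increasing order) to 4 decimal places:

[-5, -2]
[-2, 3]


Since M is real symmetric, both eigenvalues are real; they are the roots of det(λI − M) = λ² − (tr M) λ + det M.
tr M = -5 + 3 = -2.
det M = (-5)·3 − (-2)² = -15 − 4 = -19.
Characteristic polynomial: λ² + 2λ − 19 = 0.
Discriminant Δ = (tr M)² − 4·det M = 4 − (-76) = 80; √Δ = 8.944272.
λ = (tr M ± √Δ)/2 = (-2 ± 8.944272)/2, giving (tr M − √Δ)/2 = -5.4721 and (tr M + √Δ)/2 = 3.4721.

Eigenvalues sorted in increasing order: [-5.4721, 3.4721].


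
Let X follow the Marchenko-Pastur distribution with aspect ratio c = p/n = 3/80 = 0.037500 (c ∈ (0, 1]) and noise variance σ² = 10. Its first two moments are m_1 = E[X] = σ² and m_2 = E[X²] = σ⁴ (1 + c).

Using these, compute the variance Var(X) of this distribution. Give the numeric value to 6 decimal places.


m_1 = E[X] = σ² = 10, so m_1² = 100.
m_2 = E[X²] = σ⁴ (1 + c) = 100 · (1 + 0.037500) = 100 · 1.037500 = 103.750000.
(Note m_2 − m_1² simplifies to c · σ⁴ = 0.037500 · 100.)

Var(X) = m_2 − m_1² = 103.750000 − 100 = 3.750000.


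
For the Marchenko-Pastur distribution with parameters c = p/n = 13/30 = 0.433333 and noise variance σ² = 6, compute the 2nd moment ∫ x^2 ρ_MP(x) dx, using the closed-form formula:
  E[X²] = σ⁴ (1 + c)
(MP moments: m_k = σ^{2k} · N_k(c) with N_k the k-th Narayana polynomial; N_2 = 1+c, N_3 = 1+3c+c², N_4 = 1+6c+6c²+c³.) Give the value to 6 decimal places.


E[X²] = σ⁴ (1 + c) (second MP moment). With σ² = 6 (so σ⁴ = 36) and c = 13/30 = 0.433333: E[X²] = 36 · (1 + 0.433333) = 36 · 1.433333.

So E[X^2] = 51.600000.


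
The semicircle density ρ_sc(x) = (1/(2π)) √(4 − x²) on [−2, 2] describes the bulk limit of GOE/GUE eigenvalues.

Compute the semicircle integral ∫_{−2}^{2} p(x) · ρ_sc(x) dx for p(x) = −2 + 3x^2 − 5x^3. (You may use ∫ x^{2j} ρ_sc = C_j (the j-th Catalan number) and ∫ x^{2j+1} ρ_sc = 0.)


Write p(x) = Σ a_i x^i, split into monomials and integrate each against ρ_sc separately.
Using ∫ x^{2j} ρ_sc = C_j = (1/(j+1)) C(2j, j) (Catalan numbers) and ∫ x^{2j+1} ρ_sc = 0 (odd monomials vanish by symmetry):
  i = 0 (even): a_0 · C_{0} = -2 · 1 = -2
  i = 2 (even): a_2 · C_{1} = 3 · 1 = 3
  i = 3 (odd): ∫ x^3 ρ_sc = 0 (vanishes)

Summing the contributions: ∫_{−2}^{2} p(x) ρ_sc(x) dx = (-2) + 3 = 1.


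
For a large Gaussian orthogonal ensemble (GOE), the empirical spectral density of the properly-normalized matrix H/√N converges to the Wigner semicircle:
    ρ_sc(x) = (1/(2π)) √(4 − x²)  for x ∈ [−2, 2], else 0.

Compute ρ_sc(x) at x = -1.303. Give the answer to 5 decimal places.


ρ_sc(x) = (1/(2π)) √(4 − x²). With x = -1.303:
  4 − x² = 4 − (-1.303)² = 4 − 1.697809 = 2.302191.
  √(4 − x²) = 1.517297.
  1/(2π) = 0.159155.
  ρ_sc(-1.303) = 0.159155 · 1.517297 = 0.241485.

Rounded to 5 decimal places: ρ_sc(-1.303) ≈ 0.24149.


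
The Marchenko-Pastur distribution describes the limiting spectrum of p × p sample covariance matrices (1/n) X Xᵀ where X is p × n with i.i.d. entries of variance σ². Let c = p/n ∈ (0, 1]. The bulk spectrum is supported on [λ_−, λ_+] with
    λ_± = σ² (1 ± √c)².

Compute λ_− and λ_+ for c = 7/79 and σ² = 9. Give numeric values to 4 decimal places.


c = 7/79 = 0.088608; √c = 0.297670.
λ_− = σ² (1 − √c)² = 9 · (1 − 0.297670)² = 9 · (0.702330)² = 4.439403.
λ_+ = σ² (1 + √c)² = 9 · (1 + 0.297670)² = 9 · (1.297670)² = 15.155533.

Rounded to 4 decimal places: λ_− ≈ 4.4394, λ_+ ≈ 15.1555.


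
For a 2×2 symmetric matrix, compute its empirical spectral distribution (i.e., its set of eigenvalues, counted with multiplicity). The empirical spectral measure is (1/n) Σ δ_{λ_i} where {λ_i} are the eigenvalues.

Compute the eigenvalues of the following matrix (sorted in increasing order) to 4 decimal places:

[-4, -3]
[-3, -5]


Since M is real symmetric, both eigenvalues are real; they are the roots of det(λI − M) = λ² − (tr M) λ + det M.
tr M = -4 + (-5) = -9.
det M = (-4)·(-5) − (-3)² = 20 − 9 = 11.
Characteristic polynomial: λ² + 9λ + 11 = 0.
Discriminant Δ = (tr M)² − 4·det M = 81 − 44 = 37; √Δ = 6.082763.
λ = (tr M ± √Δ)/2 = (-9 ± 6.082763)/2, giving (tr M − √Δ)/2 = -7.5414 and (tr M + √Δ)/2 = -1.4586.

Eigenvalues sorted in increasing order: [-7.5414, -1.4586].


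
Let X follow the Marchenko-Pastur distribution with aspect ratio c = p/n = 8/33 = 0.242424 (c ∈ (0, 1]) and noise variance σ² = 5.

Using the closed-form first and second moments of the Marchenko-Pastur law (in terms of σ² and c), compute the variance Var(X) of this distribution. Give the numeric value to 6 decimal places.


Recall the MP moments m_1 = E[X] = σ² and m_2 = E[X²] = σ⁴ (1 + c).
m_1 = E[X] = σ² = 5, so m_1² = 25.
m_2 = E[X²] = σ⁴ (1 + c) = 25 · (1 + 0.242424) = 25 · 1.242424 = 31.060606.
(Note m_2 − m_1² simplifies to c · σ⁴ = 0.242424 · 25.)

Var(X) = m_2 − m_1² = 31.060606 − 25 = 6.060606.


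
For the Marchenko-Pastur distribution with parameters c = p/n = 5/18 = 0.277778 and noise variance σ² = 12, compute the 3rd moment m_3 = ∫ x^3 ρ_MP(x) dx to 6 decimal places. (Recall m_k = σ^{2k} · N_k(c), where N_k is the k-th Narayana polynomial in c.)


E[X³] = σ⁶ (1 + 3c + c²) (third MP moment). With σ² = 12 (so σ⁶ = 1728) and c = 5/18 = 0.277778: E[X³] = 1728 · (1 + 3·0.277778 + (0.277778)²) = 1728 · 1.910494.

So E[X^3] = 3301.333333.


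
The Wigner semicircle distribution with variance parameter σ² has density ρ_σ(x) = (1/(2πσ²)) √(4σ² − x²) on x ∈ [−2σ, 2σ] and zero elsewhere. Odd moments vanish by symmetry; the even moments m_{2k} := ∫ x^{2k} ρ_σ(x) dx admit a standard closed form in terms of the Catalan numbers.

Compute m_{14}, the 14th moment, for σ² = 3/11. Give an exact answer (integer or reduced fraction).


By the scaled semicircle moment identity, m_{2k} = σ^{2k} · C_k with k = 7.
C_7 = (1/(k+1)) · C(2k, k) = (1/8) · C(14, 7) = (1/8) · 3432 = 429.
σ^{2k} = (σ²)^k = (3/11)^7 = 2187/19487171.

Therefore m_{14} = σ^{14} · C_7 = (2187/19487171) · 429 = 85293/1771561.


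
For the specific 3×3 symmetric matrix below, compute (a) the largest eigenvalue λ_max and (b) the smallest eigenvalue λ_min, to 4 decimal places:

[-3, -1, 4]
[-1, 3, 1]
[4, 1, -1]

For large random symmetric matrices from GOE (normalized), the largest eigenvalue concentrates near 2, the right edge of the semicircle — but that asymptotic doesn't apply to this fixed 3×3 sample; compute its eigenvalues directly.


Since M is real symmetric, all three eigenvalues are real; they are the roots of det(λI − M) = λ³ − (tr M) λ² + s λ − det M, where s is the sum of the principal 2×2 minors.
tr M = -3 + 3 + (-1) = -1.
s = ((-3)·3 − (-1)²) + ((-3)·(-1) − 4²) + (3·(-1) − 1²) = -10 + (-13) + (-4) = -27.
det M (expand along row 1) = (-3)·(-4) − (-1)·(-3) + 4·(-13) = -43.
Characteristic polynomial: λ³ + λ² − 27λ + 43 = 0.
Substitute λ = y + (tr M)/3 = y − 0.333333 to remove the quadratic term: y³ + p·y + q = 0 with p = s − (tr M)²/3 = -27.333333 and q = −2(tr M)³/27 + (tr M)·s/3 − det M = 52.074074.
Three real roots ⇒ use the trigonometric (Viète) form: r = 2√(−p/3) = 6.036923, φ = arccos(3q/(p·r)) = arccos(-0.946748) = 2.813778 rad.
y_k = r·cos(φ/3 − 2πk/3) for k = 0, 1, 2 gives y = 3.570608, 2.430310, -6.000918.
λ_k = y_k − 0.333333 gives λ = 3.2373, 2.0970, -6.3343 (check: the sum is -1.0000 = tr M).

Hence λ_max = 3.2373 and λ_min = -6.3343.
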